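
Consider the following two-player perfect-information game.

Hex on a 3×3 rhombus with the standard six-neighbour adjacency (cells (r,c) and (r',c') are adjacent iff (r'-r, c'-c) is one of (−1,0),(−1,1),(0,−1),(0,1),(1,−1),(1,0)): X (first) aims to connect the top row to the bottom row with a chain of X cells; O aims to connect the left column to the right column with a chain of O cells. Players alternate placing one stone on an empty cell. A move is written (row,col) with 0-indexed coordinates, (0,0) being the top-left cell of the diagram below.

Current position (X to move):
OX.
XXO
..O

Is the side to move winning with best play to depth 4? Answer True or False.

p1 X@[OX./XXO/..O]: (0,2)[OXX/XXO/..O]+1* (2,0)[OX./XXO/X.O]+1 (2,1)[OX./XXO/.XO]+1
p2 O@[OXX/XXO/..O]: (2,0)[OXX/XXO/O.O]-1* (2,1)[OXX/XXO/.OO]-1
p3 X@[OXX/XXO/O.O]: (2,1)[OXX/XXO/OXO]+1*
p4 O@[OXX/XXO/OXO] terminal -1; root [OX./XXO/..O] d4

X winning at [OX./XXO/..O]: True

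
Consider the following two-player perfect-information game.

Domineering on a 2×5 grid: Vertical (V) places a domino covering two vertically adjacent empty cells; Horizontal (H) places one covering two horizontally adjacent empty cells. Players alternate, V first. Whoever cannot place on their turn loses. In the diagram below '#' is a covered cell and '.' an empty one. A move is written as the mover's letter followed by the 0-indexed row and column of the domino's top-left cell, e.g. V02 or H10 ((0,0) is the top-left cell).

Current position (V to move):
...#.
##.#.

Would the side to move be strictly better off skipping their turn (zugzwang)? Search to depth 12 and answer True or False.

ply 1, V at ...#./##.#. | V02=+1→..##./####.*; V04=-1→...##/##.##
ply 2, H at ..##./####. | H00=-1→####./####.*
ply 3, V at ####./####. | V04=+1→#####/#####*
ply 4: #####/##### is terminal -1 (H); from ...#./##.#. depth 12
suppose V passes — search the same position with H to move:
pass> ply 1, H at ...#./##.#. | H00=-1→##.#./##.#.*; H01=-1→.###./##.#.
pass> ply 2, V at ##.#./##.#. | V02=+1→####./####.*; V04=+1→##.##/##.##
pass> ply 3: ####./####. is terminal -1 (H); from ...#./##.#. depth 12
for V: play +1, pass +1

zugzwang(...#./##.#., V) = False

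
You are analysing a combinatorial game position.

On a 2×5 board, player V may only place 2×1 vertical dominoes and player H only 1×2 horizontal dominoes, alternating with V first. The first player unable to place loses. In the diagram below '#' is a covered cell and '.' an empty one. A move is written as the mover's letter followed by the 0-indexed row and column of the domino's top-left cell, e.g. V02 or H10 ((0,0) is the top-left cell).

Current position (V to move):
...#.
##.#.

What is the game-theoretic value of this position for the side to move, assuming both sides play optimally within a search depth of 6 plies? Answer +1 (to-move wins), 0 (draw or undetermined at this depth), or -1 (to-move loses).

value(...#./##.#., V) = +1

ply 1, V at ...#./##.#. | V02=+1→..##./####.*; V04=-1→...##/##.##
ply 2, H at ..##./####. | H00=-1→####./####.*
ply 3, V at ####./####. | V04=+1→#####/#####*
ply 4: #####/##### is terminal -1 (H); from ...#./##.#. depth 6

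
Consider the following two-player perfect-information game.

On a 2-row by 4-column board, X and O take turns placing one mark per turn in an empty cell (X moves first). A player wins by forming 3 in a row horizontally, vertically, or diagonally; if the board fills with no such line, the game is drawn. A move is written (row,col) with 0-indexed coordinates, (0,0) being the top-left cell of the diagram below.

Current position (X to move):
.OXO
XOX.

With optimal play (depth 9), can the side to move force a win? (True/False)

X winning at [.OXO/XOX.]: False

p1 X@[.OXO/XOX.]: (0,0)[XOXO/XOX.]+0* (1,3)[.OXO/XOXX]+0
p2 O@[XOXO/XOX.]: (1,3)[XOXO/XOXO]+0*
p3 X@[XOXO/XOXO] terminal +0; root [.OXO/XOX.] d9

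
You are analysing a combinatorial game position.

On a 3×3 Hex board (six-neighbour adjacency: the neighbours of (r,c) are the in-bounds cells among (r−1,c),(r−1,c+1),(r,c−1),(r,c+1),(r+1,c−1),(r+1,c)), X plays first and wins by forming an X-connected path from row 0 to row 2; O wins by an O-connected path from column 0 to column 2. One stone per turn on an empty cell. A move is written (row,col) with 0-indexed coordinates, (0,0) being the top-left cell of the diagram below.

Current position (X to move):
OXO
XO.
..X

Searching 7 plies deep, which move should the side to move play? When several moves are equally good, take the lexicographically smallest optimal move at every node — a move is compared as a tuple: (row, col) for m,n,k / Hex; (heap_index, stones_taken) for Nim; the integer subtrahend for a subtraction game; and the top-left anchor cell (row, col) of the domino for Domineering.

X's best at [OXO/XO./..X]: (2,0)

[OXO/XO./..X] X move#1: (1,2):-1/OXO/XOX/..X, (2,0):+1/OXO/XO./X.X*, (2,1):-1/OXO/XO./.XX
[OXO/XO./X.X] end (terminal -1, O#2); searched OXO/XO./..X to 7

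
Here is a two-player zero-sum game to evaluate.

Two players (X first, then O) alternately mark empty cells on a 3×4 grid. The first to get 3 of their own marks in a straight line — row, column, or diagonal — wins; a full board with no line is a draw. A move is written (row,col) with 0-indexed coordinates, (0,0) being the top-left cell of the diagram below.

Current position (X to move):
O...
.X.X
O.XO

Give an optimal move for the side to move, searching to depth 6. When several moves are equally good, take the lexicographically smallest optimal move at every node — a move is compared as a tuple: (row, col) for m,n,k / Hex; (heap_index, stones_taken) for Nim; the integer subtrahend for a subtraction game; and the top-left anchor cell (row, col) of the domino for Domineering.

ply 1, X at O.../.X.X/O.XO | (0,1)=-1→OX../.X.X/O.XO; (0,2)=-1→O.X./.X.X/O.XO; (0,3)=-1→O..X/.X.X/O.XO; (1,0)=+0→O.../XX.X/O.XO; (1,2)=+1→O.../.XXX/O.XO*; (2,1)=-1→O.../.X.X/OXXO
ply 2: O.../.XXX/O.XO is terminal -1 (O); from O.../.X.X/O.XO depth 6

X's best at [O.../.X.X/O.XO]: (1,2)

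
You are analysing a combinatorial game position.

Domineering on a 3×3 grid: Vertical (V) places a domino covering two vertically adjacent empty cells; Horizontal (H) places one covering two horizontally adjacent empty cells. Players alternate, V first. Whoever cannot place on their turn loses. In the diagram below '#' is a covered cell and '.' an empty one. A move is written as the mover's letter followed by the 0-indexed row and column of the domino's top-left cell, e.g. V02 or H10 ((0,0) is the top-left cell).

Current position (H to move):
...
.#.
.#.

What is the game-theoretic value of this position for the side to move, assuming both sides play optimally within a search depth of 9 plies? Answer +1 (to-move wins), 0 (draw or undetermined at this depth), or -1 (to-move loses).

[.../.#./.#.] H move#1: H00:-1/##./.#./.#.*, H01:-1/.##/.#./.#.
[##./.#./.#.] V move#2: V02:+1/###/.##/.#.*, V10:+1/##./##./##., V12:+1/##./.##/.##
[###/.##/.#.] end (terminal -1, H#3); searched .../.#./.#. to 9

value(.../.#./.#., H) = -1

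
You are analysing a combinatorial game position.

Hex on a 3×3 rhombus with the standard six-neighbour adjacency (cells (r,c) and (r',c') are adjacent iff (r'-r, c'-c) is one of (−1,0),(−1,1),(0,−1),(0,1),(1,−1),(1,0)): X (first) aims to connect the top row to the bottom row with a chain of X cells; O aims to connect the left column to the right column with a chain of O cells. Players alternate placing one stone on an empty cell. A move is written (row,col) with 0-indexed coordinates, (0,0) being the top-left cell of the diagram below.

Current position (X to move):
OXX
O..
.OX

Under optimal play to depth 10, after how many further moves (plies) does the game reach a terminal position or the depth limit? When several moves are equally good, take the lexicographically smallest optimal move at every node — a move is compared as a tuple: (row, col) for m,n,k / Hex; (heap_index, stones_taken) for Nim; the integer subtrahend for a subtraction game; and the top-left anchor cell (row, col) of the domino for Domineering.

[OXX/O../.OX] X move#1: (1,1):+1/OXX/OX./.OX*, (1,2):+1/OXX/O.X/.OX, (2,0):+1/OXX/O../XOX
[OXX/OX./.OX] O move#2: (1,2):-1/OXX/OXO/.OX*, (2,0):-1/OXX/OX./OOX
[OXX/OXO/.OX] X move#3: (2,0):+1/OXX/OXO/XOX*
[OXX/OXO/XOX] end (terminal -1, O#4); searched OXX/O../.OX to 10

PV length from [OXX/O../.OX]: 3 plies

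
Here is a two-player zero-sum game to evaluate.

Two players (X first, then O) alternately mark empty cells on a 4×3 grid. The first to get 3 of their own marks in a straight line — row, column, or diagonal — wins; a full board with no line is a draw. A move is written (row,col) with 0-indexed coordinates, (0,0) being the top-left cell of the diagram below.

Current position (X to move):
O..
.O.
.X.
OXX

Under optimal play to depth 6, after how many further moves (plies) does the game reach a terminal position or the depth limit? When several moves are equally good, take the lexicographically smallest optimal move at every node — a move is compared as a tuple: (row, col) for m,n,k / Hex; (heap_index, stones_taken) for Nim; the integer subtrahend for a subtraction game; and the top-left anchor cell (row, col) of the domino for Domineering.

[O../.O./.X./OXX] X move#1: (0,1):-1/OX./.O./.X./OXX, (0,2):-1/O.X/.O./.X./OXX, (1,0):+1/O../XO./.X./OXX*, (1,2):-1/O../.OX/.X./OXX, (2,0):-1/O../.O./XX./OXX, (2,2):+1/O../.O./.XX/OXX
[O../XO./.X./OXX] end (terminal -1, O#2); searched O../.O./.X./OXX to 6

PV length from [O../.O./.X./OXX]: 1 ply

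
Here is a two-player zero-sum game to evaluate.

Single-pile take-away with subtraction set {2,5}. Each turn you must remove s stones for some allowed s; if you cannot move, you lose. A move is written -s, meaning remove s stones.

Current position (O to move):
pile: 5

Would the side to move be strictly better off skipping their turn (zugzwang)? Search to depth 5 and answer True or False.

[5] O move#1: -2:-1/3, -5:+1/0*
[0] end (terminal -1, X#2); searched 5 to 5
if O skipped the turn, X would face:
~ [5] X move#1: -2:-1/3, -5:+1/0*
~ [0] end (terminal -1, O#2); searched 5 to 5
compare (O): move=+1 vs pass=-1

zugzwang(5, O) = False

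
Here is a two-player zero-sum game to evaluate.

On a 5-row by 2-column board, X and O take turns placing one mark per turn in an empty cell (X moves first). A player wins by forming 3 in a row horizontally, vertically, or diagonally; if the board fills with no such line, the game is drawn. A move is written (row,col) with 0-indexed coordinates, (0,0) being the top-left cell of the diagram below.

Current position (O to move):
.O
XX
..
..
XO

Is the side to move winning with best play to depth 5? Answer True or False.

O winning at [.O/XX/../../XO]: False

ply 1, O at .O/XX/../../XO | (0,0)=+0→OO/XX/../../XO*; (2,0)=+0→.O/XX/O./../XO; (2,1)=+0→.O/XX/.O/../XO; (3,0)=+0→.O/XX/../O./XO; (3,1)=+0→.O/XX/../.O/XO
ply 2, X at OO/XX/../../XO | (2,0)=+0→OO/XX/X./../XO*; (2,1)=+0→OO/XX/.X/../XO; (3,0)=+0→OO/XX/../X./XO; (3,1)=+0→OO/XX/../.X/XO
ply 3, O at OO/XX/X./../XO | (2,1)=-1→OO/XX/XO/../XO; (3,0)=+0→OO/XX/X./O./XO*; (3,1)=-1→OO/XX/X./.O/XO
ply 4, X at OO/XX/X./O./XO | (2,1)=+0→OO/XX/XX/O./XO*; (3,1)=+0→OO/XX/X./OX/XO
ply 5, O at OO/XX/XX/O./XO | (3,1)=+0→OO/XX/XX/OO/XO*
ply 6: OO/XX/XX/OO/XO is terminal +0 (X); from .O/XX/../../XO depth 5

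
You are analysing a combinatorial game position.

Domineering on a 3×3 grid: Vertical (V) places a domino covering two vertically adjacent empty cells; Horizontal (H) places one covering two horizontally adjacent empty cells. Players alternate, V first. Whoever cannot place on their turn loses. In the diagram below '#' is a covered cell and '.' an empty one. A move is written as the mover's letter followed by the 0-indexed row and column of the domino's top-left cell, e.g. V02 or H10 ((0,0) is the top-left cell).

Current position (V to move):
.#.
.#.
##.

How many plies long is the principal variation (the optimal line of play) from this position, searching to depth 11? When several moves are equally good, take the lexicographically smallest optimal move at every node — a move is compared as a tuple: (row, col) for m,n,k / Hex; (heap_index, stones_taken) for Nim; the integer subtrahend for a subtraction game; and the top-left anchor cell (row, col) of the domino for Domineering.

ply 1, V at .#./.#./##. | V00=+1→##./##./##.*; V02=+1→.##/.##/##.; V12=+1→.#./.##/###
ply 2: ##./##./##. is terminal -1 (H); from .#./.#./##. depth 11

PV length from [.#./.#./##.]: 1 ply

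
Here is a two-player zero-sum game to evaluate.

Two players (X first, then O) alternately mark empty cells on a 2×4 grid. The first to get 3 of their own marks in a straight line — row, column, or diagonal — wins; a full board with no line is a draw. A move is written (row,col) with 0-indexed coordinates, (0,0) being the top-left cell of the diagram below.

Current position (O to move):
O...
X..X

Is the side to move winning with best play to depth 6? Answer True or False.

ply 1, O at O.../X..X | (0,1)=+0→OO../X..X*; (0,2)=+0→O.O./X..X; (0,3)=+0→O..O/X..X; (1,1)=+0→O.../XO.X; (1,2)=+0→O.../X.OX
ply 2, X at OO../X..X | (0,2)=+0→OOX./X..X*; (0,3)=-1→OO.X/X..X; (1,1)=-1→OO../XX.X; (1,2)=-1→OO../X.XX
ply 3, O at OOX./X..X | (0,3)=+0→OOXO/X..X*; (1,1)=+0→OOX./XO.X; (1,2)=+0→OOX./X.OX
ply 4, X at OOXO/X..X | (1,1)=+0→OOXO/XX.X*; (1,2)=+0→OOXO/X.XX
ply 5, O at OOXO/XX.X | (1,2)=+0→OOXO/XXOX*
ply 6: OOXO/XXOX is terminal +0 (X); from O.../X..X depth 6

O winning at [O.../X..X]: False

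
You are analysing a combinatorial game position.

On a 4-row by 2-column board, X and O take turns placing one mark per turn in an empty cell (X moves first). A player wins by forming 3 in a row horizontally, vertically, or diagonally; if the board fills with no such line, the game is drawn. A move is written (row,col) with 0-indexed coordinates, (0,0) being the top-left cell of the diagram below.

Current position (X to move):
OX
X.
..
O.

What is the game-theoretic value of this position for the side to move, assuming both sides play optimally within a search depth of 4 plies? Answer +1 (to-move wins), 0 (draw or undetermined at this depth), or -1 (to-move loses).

value(OX/X./../O., X) = 0

p1 X@[OX/X./../O.]: (1,1)[OX/XX/../O.]+0* (2,0)[OX/X./X./O.]+0 (2,1)[OX/X./.X/O.]+0 (3,1)[OX/X./../OX]+0
p2 O@[OX/XX/../O.]: (2,0)[OX/XX/O./O.]-1 (2,1)[OX/XX/.O/O.]+0* (3,1)[OX/XX/../OO]-1
p3 X@[OX/XX/.O/O.]: (2,0)[OX/XX/XO/O.]+0* (3,1)[OX/XX/.O/OX]+0
p4 O@[OX/XX/XO/O.]: (3,1)[OX/XX/XO/OO]+0*
p5 X@[OX/XX/XO/OO] terminal +0; root [OX/X./../O.] d4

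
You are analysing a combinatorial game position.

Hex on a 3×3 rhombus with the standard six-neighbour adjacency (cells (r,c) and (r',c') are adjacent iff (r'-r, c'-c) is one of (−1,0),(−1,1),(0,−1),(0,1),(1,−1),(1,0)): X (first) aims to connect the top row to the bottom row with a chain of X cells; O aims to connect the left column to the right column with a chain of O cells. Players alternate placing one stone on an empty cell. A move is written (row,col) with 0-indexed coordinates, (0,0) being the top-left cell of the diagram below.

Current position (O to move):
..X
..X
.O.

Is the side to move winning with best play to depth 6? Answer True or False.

ply 1, O at ..X/..X/.O. | (0,0)=-1→O.X/..X/.O.*; (0,1)=-1→.OX/..X/.O.; (1,0)=-1→..X/O.X/.O.; (1,1)=-1→..X/.OX/.O.; (2,0)=-1→..X/..X/OO.; (2,2)=-1→..X/..X/.OO
ply 2, X at O.X/..X/.O. | (0,1)=+1→OXX/..X/.O.*; (1,0)=+1→O.X/X.X/.O.; (1,1)=+1→O.X/.XX/.O.; (2,0)=+1→O.X/..X/XO.; (2,2)=+1→O.X/..X/.OX
ply 3, O at OXX/..X/.O. | (1,0)=-1→OXX/O.X/.O.*; (1,1)=-1→OXX/.OX/.O.; (2,0)=-1→OXX/..X/OO.; (2,2)=-1→OXX/..X/.OO
ply 4, X at OXX/O.X/.O. | (1,1)=+1→OXX/OXX/.O.*; (2,0)=+1→OXX/O.X/XO.; (2,2)=+1→OXX/O.X/.OX
ply 5, O at OXX/OXX/.O. | (2,0)=-1→OXX/OXX/OO.*; (2,2)=-1→OXX/OXX/.OO
ply 6, X at OXX/OXX/OO. | (2,2)=+1→OXX/OXX/OOX*
ply 7: OXX/OXX/OOX is terminal -1 (O); from ..X/..X/.O. depth 6

O winning at [..X/..X/.O.]: False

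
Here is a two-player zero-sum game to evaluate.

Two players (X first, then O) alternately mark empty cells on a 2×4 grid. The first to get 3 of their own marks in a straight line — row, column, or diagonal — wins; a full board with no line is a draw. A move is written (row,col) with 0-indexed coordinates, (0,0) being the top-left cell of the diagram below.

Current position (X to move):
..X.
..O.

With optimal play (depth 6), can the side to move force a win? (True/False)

[..X./..O.] X move#1: (0,0):+0/X.X./..O., (0,1):+1/.XX./..O.*, (0,3):+0/..XX/..O., (1,0):+0/..X./X.O., (1,1):+0/..X./.XO., (1,3):+0/..X./..OX
[.XX./..O.] O move#2: (0,0):-1/OXX./..O.*, (0,3):-1/.XXO/..O., (1,0):-1/.XX./O.O., (1,1):-1/.XX./.OO., (1,3):-1/.XX./..OO
[OXX./..O.] X move#3: (0,3):+1/OXXX/..O.*, (1,0):+0/OXX./X.O., (1,1):+0/OXX./.XO., (1,3):+0/OXX./..OX
[OXXX/..O.] end (terminal -1, O#4); searched ..X./..O. to 6

X winning at [..X./..O.]: True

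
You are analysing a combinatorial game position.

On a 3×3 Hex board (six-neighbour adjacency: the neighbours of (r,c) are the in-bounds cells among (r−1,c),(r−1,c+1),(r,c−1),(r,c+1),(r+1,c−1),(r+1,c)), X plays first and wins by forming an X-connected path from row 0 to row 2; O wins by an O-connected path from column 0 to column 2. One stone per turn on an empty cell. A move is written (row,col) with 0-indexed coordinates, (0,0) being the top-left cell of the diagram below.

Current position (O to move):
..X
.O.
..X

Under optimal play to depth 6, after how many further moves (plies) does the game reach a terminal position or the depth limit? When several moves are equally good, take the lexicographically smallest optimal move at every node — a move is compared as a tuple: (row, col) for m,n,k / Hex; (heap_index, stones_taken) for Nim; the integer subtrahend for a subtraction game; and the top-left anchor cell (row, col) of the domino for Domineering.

PV length from [..X/.O./..X]: 5 plies

ply 1, O at ..X/.O./..X | (0,0)=-1→O.X/.O./..X; (0,1)=-1→.OX/.O./..X; (1,0)=-1→..X/OO./..X; (1,2)=+1→..X/.OO/..X*; (2,0)=-1→..X/.O./O.X; (2,1)=-1→..X/.O./.OX
ply 2, X at ..X/.OO/..X | (0,0)=-1→X.X/.OO/..X*; (0,1)=-1→.XX/.OO/..X; (1,0)=-1→..X/XOO/..X; (2,0)=-1→..X/.OO/X.X; (2,1)=-1→..X/.OO/.XX
ply 3, O at X.X/.OO/..X | (0,1)=+1→XOX/.OO/..X*; (1,0)=+1→X.X/OOO/..X; (2,0)=+1→X.X/.OO/O.X; (2,1)=+1→X.X/.OO/.OX
ply 4, X at XOX/.OO/..X | (1,0)=-1→XOX/XOO/..X*; (2,0)=-1→XOX/.OO/X.X; (2,1)=-1→XOX/.OO/.XX
ply 5, O at XOX/XOO/..X | (2,0)=+1→XOX/XOO/O.X*; (2,1)=-1→XOX/XOO/.OX
ply 6: XOX/XOO/O.X is terminal -1 (X); from ..X/.O./..X depth 6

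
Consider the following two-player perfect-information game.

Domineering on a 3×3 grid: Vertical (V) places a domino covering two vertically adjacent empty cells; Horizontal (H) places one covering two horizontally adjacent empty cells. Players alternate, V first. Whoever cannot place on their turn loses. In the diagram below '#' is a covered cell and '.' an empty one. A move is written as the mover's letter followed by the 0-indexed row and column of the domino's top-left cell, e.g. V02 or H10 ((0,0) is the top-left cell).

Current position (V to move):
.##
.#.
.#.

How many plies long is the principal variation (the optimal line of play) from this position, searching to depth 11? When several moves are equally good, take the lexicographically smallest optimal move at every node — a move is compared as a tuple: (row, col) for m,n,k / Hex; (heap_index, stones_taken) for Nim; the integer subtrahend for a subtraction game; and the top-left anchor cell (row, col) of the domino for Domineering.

[.##/.#./.#.] V move#1: V00:+1/###/##./.#.*, V10:+1/.##/##./##., V12:+1/.##/.##/.##
[###/##./.#.] end (terminal -1, H#2); searched .##/.#./.#. to 11

PV length from [.##/.#./.#.]: 1 ply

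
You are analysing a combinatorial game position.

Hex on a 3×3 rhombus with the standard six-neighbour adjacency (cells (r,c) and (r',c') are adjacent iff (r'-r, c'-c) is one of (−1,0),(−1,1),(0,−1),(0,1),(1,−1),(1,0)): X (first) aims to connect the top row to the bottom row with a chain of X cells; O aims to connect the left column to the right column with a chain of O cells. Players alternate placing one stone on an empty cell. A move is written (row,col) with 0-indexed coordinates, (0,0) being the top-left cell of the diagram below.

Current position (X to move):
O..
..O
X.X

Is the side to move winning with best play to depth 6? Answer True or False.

p1 X@[O../..O/X.X]: (0,1)[OX./..O/X.X]+1* (0,2)[O.X/..O/X.X]-1 (1,0)[O../X.O/X.X]-1 (1,1)[O../.XO/X.X]+1 (2,1)[O../..O/XXX]-1
p2 O@[OX./..O/X.X]: (0,2)[OXO/..O/X.X]-1* (1,0)[OX./O.O/X.X]-1 (1,1)[OX./.OO/X.X]-1 (2,1)[OX./..O/XOX]-1
p3 X@[OXO/..O/X.X]: (1,0)[OXO/X.O/X.X]+1* (1,1)[OXO/.XO/X.X]+1 (2,1)[OXO/..O/XXX]+1
p4 O@[OXO/X.O/X.X] terminal -1; root [O../..O/X.X] d6

X winning at [O../..O/X.X]: True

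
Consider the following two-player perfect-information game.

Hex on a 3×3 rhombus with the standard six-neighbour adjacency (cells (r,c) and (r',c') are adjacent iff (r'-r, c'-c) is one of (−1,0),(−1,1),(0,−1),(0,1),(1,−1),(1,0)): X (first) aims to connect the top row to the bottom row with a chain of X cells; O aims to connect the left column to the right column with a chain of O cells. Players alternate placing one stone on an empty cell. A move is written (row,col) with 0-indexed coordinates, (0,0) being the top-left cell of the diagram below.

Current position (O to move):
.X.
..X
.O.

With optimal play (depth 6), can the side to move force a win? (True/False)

ply 1, O at .X./..X/.O. | (0,0)=-1→OX./..X/.O.; (0,2)=-1→.XO/..X/.O.; (1,0)=-1→.X./O.X/.O.; (1,1)=+1→.X./.OX/.O.*; (2,0)=-1→.X./..X/OO.; (2,2)=-1→.X./..X/.OO
ply 2, X at .X./.OX/.O. | (0,0)=-1→XX./.OX/.O.*; (0,2)=-1→.XX/.OX/.O.; (1,0)=-1→.X./XOX/.O.; (2,0)=-1→.X./.OX/XO.; (2,2)=-1→.X./.OX/.OX
ply 3, O at XX./.OX/.O. | (0,2)=+1→XXO/.OX/.O.*; (1,0)=+1→XX./OOX/.O.; (2,0)=+1→XX./.OX/OO.; (2,2)=+1→XX./.OX/.OO
ply 4, X at XXO/.OX/.O. | (1,0)=-1→XXO/XOX/.O.*; (2,0)=-1→XXO/.OX/XO.; (2,2)=-1→XXO/.OX/.OX
ply 5, O at XXO/XOX/.O. | (2,0)=+1→XXO/XOX/OO.*; (2,2)=-1→XXO/XOX/.OO
ply 6: XXO/XOX/OO. is terminal -1 (X); from .X./..X/.O. depth 6

O winning at [.X./..X/.O.]: True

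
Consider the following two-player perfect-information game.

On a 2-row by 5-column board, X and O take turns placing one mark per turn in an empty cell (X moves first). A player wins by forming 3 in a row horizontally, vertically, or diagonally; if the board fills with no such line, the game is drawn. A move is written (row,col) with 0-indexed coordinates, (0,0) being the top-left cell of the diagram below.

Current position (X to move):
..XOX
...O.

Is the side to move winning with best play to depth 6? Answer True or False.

X winning at [..XOX/...O.]: False

ply 1, X at ..XOX/...O. | (0,0)=+0→X.XOX/...O.*; (0,1)=+0→.XXOX/...O.; (1,0)=-1→..XOX/X..O.; (1,1)=+0→..XOX/.X.O.; (1,2)=+0→..XOX/..XO.; (1,4)=+0→..XOX/...OX
ply 2, O at X.XOX/...O. | (0,1)=+0→XOXOX/...O.*; (1,0)=-1→X.XOX/O..O.; (1,1)=-1→X.XOX/.O.O.; (1,2)=-1→X.XOX/..OO.; (1,4)=-1→X.XOX/...OO
ply 3, X at XOXOX/...O. | (1,0)=-1→XOXOX/X..O.; (1,1)=+0→XOXOX/.X.O.*; (1,2)=+0→XOXOX/..XO.; (1,4)=+0→XOXOX/...OX
ply 4, O at XOXOX/.X.O. | (1,0)=+0→XOXOX/OX.O.*; (1,2)=+0→XOXOX/.XOO.; (1,4)=+0→XOXOX/.X.OO
ply 5, X at XOXOX/OX.O. | (1,2)=+0→XOXOX/OXXO.*; (1,4)=+0→XOXOX/OX.OX
ply 6, O at XOXOX/OXXO. | (1,4)=+0→XOXOX/OXXOO*
ply 7: XOXOX/OXXOO is terminal +0 (X); from ..XOX/...O. depth 6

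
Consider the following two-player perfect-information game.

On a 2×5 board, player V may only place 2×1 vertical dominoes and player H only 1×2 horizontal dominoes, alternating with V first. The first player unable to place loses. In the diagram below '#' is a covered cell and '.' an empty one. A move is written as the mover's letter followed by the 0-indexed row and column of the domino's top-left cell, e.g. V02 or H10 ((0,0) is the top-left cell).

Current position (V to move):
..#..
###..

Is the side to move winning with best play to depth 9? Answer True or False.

p1 V@[..#../###..]: V03[..##./####.]+1* V04[..#.#/###.#]+1
p2 H@[..##./####.]: H00[####./####.]-1*
p3 V@[####./####.]: V04[#####/#####]+1*
p4 H@[#####/#####] terminal -1; root [..#../###..] d9

V winning at [..#../###..]: True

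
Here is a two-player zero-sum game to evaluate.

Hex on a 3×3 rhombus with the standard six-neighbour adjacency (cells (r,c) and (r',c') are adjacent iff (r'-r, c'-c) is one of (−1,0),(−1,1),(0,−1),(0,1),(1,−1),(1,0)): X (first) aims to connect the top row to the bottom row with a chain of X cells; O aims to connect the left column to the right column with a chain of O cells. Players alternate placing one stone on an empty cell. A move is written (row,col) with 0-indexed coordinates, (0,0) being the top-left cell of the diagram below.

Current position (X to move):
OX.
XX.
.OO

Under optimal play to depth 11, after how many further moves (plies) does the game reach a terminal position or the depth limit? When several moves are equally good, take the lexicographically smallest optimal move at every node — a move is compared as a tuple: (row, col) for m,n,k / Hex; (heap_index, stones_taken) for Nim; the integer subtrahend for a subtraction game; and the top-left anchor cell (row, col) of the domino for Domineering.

PV length from [OX./XX./.OO]: 1 ply

[OX./XX./.OO] X move#1: (0,2):-1/OXX/XX./.OO, (1,2):-1/OX./XXX/.OO, (2,0):+1/OX./XX./XOO*
[OX./XX./XOO] end (terminal -1, O#2); searched OX./XX./.OO to 11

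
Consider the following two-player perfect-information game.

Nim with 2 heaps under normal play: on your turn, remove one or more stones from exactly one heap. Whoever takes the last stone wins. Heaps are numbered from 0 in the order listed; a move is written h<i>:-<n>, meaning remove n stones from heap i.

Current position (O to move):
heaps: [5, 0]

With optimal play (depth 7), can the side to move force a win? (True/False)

O winning at [(5,0)]: True

ply 1, O at (5,0) | h0:-1=-1→(4,0); h0:-2=-1→(3,0); h0:-3=-1→(2,0); h0:-4=-1→(1,0); h0:-5=+1→(0,0)*
ply 2: (0,0) is terminal -1 (X); from (5,0) depth 7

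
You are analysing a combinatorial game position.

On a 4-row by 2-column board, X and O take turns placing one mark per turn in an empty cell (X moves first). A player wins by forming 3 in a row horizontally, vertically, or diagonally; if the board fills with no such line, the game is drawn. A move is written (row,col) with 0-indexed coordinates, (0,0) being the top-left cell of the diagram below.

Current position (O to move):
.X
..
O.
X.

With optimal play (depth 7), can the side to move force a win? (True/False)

O winning at [.X/../O./X.]: False

p1 O@[.X/../O./X.]: (0,0)[OX/../O./X.]+0* (1,0)[.X/O./O./X.]+0 (1,1)[.X/.O/O./X.]+0 (2,1)[.X/../OO/X.]+0 (3,1)[.X/../O./XO]+0
p2 X@[OX/../O./X.]: (1,0)[OX/X./O./X.]+0* (1,1)[OX/.X/O./X.]-1 (2,1)[OX/../OX/X.]-1 (3,1)[OX/../O./XX]-1
p3 O@[OX/X./O./X.]: (1,1)[OX/XO/O./X.]+0* (2,1)[OX/X./OO/X.]+0 (3,1)[OX/X./O./XO]+0
p4 X@[OX/XO/O./X.]: (2,1)[OX/XO/OX/X.]+0* (3,1)[OX/XO/O./XX]+0
p5 O@[OX/XO/OX/X.]: (3,1)[OX/XO/OX/XO]+0*
p6 X@[OX/XO/OX/XO] terminal +0; root [.X/../O./X.] d7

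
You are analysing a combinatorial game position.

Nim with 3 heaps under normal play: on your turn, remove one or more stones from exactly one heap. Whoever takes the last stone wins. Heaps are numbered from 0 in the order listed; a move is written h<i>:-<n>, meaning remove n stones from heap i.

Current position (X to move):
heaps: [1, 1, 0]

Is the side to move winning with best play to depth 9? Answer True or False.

X winning at [(1,1,0)]: False

[(1,1,0)] X move#1: h0:-1:-1/(0,1,0)*, h1:-1:-1/(1,0,0)
[(0,1,0)] O move#2: h1:-1:+1/(0,0,0)*
[(0,0,0)] end (terminal -1, X#3); searched (1,1,0) to 9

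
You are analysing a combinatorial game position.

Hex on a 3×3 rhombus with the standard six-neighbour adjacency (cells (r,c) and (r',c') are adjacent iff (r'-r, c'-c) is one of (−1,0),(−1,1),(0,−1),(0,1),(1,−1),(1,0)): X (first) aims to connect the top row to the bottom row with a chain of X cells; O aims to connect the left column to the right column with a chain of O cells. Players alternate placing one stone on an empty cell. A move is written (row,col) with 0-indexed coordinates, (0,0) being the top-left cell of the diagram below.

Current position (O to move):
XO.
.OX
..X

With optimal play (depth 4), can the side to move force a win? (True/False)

ply 1, O at XO./.OX/..X | (0,2)=+1→XOO/.OX/..X*; (1,0)=-1→XO./OOX/..X; (2,0)=-1→XO./.OX/O.X; (2,1)=-1→XO./.OX/.OX
ply 2, X at XOO/.OX/..X | (1,0)=-1→XOO/XOX/..X*; (2,0)=-1→XOO/.OX/X.X; (2,1)=-1→XOO/.OX/.XX
ply 3, O at XOO/XOX/..X | (2,0)=+1→XOO/XOX/O.X*; (2,1)=-1→XOO/XOX/.OX
ply 4: XOO/XOX/O.X is terminal -1 (X); from XO./.OX/..X depth 4

O winning at [XO./.OX/..X]: True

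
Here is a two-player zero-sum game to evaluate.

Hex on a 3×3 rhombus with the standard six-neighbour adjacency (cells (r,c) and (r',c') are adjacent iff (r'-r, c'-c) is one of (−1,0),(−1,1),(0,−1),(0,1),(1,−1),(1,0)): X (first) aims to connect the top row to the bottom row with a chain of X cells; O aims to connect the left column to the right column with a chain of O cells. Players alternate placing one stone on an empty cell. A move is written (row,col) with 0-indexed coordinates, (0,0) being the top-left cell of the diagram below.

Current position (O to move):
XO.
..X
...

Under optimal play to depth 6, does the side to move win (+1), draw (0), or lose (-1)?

[XO./..X/...] O move#1: (0,2):-1/XOO/..X/...*, (1,0):-1/XO./O.X/..., (1,1):-1/XO./.OX/..., (2,0):-1/XO./..X/O.., (2,1):-1/XO./..X/.O., (2,2):-1/XO./..X/..O
[XOO/..X/...] X move#2: (1,0):+1/XOO/X.X/...*, (1,1):-1/XOO/.XX/..., (2,0):-1/XOO/..X/X.., (2,1):-1/XOO/..X/.X., (2,2):-1/XOO/..X/..X
[XOO/X.X/...] O move#3: (1,1):-1/XOO/XOX/...*, (2,0):-1/XOO/X.X/O.., (2,1):-1/XOO/X.X/.O., (2,2):-1/XOO/X.X/..O
[XOO/XOX/...] X move#4: (2,0):+1/XOO/XOX/X..*, (2,1):-1/XOO/XOX/.X., (2,2):-1/XOO/XOX/..X
[XOO/XOX/X..] end (terminal -1, O#5); searched XO./..X/... to 6

value(XO./..X/..., O) = -1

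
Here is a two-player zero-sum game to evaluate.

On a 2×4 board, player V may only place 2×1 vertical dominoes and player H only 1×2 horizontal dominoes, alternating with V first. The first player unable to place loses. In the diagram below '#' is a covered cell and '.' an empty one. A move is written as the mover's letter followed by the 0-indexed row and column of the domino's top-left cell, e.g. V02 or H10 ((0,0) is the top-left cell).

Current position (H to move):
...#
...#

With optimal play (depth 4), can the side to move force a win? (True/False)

p1 H@[...#/...#]: H00[##.#/...#]+1* H01[.###/...#]+1 H10[...#/##.#]+1 H11[...#/.###]+1
p2 V@[##.#/...#]: V02[####/..##]-1*
p3 H@[####/..##]: H10[####/####]+1*
p4 V@[####/####] terminal -1; root [...#/...#] d4

H winning at [...#/...#]: True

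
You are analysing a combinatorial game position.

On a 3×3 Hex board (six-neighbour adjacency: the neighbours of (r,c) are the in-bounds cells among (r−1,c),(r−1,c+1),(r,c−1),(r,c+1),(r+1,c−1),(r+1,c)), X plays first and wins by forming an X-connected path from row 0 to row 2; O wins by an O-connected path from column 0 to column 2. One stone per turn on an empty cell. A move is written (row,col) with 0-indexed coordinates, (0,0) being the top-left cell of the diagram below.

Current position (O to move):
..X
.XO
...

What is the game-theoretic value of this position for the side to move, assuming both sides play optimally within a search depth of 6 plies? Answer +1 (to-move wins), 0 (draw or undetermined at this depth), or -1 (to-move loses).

value(..X/.XO/..., O) = -1

[..X/.XO/...] O move#1: (0,0):-1/O.X/.XO/...*, (0,1):-1/.OX/.XO/..., (1,0):-1/..X/OXO/..., (2,0):-1/..X/.XO/O.., (2,1):-1/..X/.XO/.O., (2,2):-1/..X/.XO/..O
[O.X/.XO/...] X move#2: (0,1):+1/OXX/.XO/...*, (1,0):+1/O.X/XXO/..., (2,0):+1/O.X/.XO/X.., (2,1):+1/O.X/.XO/.X., (2,2):+1/O.X/.XO/..X
[OXX/.XO/...] O move#3: (1,0):-1/OXX/OXO/...*, (2,0):-1/OXX/.XO/O.., (2,1):-1/OXX/.XO/.O., (2,2):-1/OXX/.XO/..O
[OXX/OXO/...] X move#4: (2,0):+1/OXX/OXO/X..*, (2,1):+1/OXX/OXO/.X., (2,2):+1/OXX/OXO/..X
[OXX/OXO/X..] end (terminal -1, O#5); searched ..X/.XO/... to 6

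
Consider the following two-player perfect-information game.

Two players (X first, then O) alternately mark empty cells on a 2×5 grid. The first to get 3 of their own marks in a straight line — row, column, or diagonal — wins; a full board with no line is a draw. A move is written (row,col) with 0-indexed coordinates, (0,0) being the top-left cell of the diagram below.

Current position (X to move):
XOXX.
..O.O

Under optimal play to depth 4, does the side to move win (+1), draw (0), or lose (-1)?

value(XOXX./..O.O, X) = +1

p1 X@[XOXX./..O.O]: (0,4)[XOXXX/..O.O]+1* (1,0)[XOXX./X.O.O]-1 (1,1)[XOXX./.XO.O]-1 (1,3)[XOXX./..OXO]+0
p2 O@[XOXXX/..O.O] terminal -1; root [XOXX./..O.O] d4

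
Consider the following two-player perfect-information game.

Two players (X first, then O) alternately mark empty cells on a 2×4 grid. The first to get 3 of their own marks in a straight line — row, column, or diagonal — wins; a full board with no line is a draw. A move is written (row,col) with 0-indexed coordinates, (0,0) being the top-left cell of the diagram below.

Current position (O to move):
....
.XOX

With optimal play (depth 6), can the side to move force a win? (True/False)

O winning at [..../.XOX]: False

ply 1, O at ..../.XOX | (0,0)=+0→O.../.XOX*; (0,1)=+0→.O../.XOX; (0,2)=+0→..O./.XOX; (0,3)=+0→...O/.XOX; (1,0)=+0→..../OXOX
ply 2, X at O.../.XOX | (0,1)=+0→OX../.XOX*; (0,2)=+0→O.X./.XOX; (0,3)=+0→O..X/.XOX; (1,0)=+0→O.../XXOX
ply 3, O at OX../.XOX | (0,2)=+0→OXO./.XOX*; (0,3)=+0→OX.O/.XOX; (1,0)=+0→OX../OXOX
ply 4, X at OXO./.XOX | (0,3)=+0→OXOX/.XOX*; (1,0)=+0→OXO./XXOX
ply 5, O at OXOX/.XOX | (1,0)=+0→OXOX/OXOX*
ply 6: OXOX/OXOX is terminal +0 (X); from ..../.XOX depth 6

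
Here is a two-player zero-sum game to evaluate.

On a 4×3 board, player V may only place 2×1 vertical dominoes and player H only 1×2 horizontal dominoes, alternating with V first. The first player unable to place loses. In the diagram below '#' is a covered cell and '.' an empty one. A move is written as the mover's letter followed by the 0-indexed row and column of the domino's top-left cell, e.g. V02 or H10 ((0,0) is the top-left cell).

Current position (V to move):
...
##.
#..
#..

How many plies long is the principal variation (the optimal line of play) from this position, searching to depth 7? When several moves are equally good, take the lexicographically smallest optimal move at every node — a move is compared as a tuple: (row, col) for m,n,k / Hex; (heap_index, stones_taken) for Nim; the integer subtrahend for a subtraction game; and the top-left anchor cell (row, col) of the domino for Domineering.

p1 V@[.../##./#../#..]: V02[..#/###/#../#..]-1 V12[.../###/#.#/#..]-1 V21[.../##./##./##.]+1* V22[.../##./#.#/#.#]+1
p2 H@[.../##./##./##.]: H00[##./##./##./##.]-1* H01[.##/##./##./##.]-1
p3 V@[##./##./##./##.]: V02[###/###/##./##.]+1* V12[##./###/###/##.]+1 V22[##./##./###/###]+1
p4 H@[###/###/##./##.] terminal -1; root [.../##./#../#..] d7

PV length from [.../##./#../#..]: 3 plies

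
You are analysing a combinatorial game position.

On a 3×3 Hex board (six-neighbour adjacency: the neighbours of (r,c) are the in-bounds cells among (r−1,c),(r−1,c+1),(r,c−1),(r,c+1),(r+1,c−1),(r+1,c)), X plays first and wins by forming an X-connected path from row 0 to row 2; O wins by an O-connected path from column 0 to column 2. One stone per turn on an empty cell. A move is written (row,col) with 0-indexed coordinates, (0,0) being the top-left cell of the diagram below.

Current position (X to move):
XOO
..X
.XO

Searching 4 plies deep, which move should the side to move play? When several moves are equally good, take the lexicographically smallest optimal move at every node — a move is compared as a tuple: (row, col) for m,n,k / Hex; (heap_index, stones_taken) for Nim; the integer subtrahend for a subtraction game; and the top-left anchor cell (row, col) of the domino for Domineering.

ply 1, X at XOO/..X/.XO | (1,0)=+1→XOO/X.X/.XO*; (1,1)=-1→XOO/.XX/.XO; (2,0)=-1→XOO/..X/XXO
ply 2, O at XOO/X.X/.XO | (1,1)=-1→XOO/XOX/.XO*; (2,0)=-1→XOO/X.X/OXO
ply 3, X at XOO/XOX/.XO | (2,0)=+1→XOO/XOX/XXO*
ply 4: XOO/XOX/XXO is terminal -1 (O); from XOO/..X/.XO depth 4

X's best at [XOO/..X/.XO]: (1,0)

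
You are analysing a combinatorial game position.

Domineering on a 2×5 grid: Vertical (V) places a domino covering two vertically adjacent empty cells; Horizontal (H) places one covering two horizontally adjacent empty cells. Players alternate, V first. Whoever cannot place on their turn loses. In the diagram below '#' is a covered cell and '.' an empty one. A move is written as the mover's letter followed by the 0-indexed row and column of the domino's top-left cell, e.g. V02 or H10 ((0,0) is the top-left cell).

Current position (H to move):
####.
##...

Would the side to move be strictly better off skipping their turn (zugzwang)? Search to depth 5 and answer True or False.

zugzwang(####./##..., H) = False

p1 H@[####./##...]: H12[####./####.]-1 H13[####./##.##]+1*
p2 V@[####./##.##] terminal -1; root [####./##...] d5
pass branch (V moves first from the same position):
  | p1 V@[####./##...]: V04[#####/##..#]-1*
  | p2 H@[#####/##..#]: H12[#####/#####]+1*
  | p3 V@[#####/#####] terminal -1; root [####./##...] d5
H moving scores +1; H passing scores +1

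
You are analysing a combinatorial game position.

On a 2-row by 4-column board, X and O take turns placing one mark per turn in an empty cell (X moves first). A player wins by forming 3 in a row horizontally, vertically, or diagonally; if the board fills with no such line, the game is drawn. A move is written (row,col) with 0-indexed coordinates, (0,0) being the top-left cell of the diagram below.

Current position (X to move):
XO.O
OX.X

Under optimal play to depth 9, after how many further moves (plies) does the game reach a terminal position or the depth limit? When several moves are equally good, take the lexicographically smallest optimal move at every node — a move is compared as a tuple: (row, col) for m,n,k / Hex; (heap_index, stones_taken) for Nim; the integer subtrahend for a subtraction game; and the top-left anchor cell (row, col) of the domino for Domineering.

PV length from [XO.O/OX.X]: 1 ply

ply 1, X at XO.O/OX.X | (0,2)=+0→XOXO/OX.X; (1,2)=+1→XO.O/OXXX*
ply 2: XO.O/OXXX is terminal -1 (O); from XO.O/OX.X depth 9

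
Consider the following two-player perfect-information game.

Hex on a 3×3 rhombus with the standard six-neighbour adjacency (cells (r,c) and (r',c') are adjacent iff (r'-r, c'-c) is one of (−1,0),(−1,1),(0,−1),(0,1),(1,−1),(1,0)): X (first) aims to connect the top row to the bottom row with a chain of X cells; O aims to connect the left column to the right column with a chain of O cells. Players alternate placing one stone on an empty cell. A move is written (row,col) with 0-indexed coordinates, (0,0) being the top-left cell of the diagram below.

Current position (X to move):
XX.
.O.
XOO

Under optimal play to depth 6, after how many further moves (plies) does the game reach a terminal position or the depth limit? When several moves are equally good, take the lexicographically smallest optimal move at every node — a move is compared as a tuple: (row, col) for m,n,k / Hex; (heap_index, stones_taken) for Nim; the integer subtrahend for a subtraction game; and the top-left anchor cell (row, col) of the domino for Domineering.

ply 1, X at XX./.O./XOO | (0,2)=-1→XXX/.O./XOO; (1,0)=+1→XX./XO./XOO*; (1,2)=-1→XX./.OX/XOO
ply 2: XX./XO./XOO is terminal -1 (O); from XX./.O./XOO depth 6

PV length from [XX./.O./XOO]: 1 ply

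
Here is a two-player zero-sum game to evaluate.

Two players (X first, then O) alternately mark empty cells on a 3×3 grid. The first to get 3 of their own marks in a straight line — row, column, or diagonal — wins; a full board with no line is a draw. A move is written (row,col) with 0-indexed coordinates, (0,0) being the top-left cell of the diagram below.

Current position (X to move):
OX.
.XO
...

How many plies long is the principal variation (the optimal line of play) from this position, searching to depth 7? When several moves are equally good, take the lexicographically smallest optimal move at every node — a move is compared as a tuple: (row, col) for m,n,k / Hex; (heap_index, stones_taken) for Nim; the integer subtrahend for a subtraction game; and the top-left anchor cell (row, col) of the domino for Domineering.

PV length from [OX./.XO/...]: 3 plies

p1 X@[OX./.XO/...]: (0,2)[OXX/.XO/...]+1* (1,0)[OX./XXO/...]+0 (2,0)[OX./.XO/X..]+1 (2,1)[OX./.XO/.X.]+1 (2,2)[OX./.XO/..X]+0
p2 O@[OXX/.XO/...]: (1,0)[OXX/OXO/...]-1* (2,0)[OXX/.XO/O..]-1 (2,1)[OXX/.XO/.O.]-1 (2,2)[OXX/.XO/..O]-1
p3 X@[OXX/OXO/...]: (2,0)[OXX/OXO/X..]+1* (2,1)[OXX/OXO/.X.]+1 (2,2)[OXX/OXO/..X]-1
p4 O@[OXX/OXO/X..] terminal -1; root [OX./.XO/...] d7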